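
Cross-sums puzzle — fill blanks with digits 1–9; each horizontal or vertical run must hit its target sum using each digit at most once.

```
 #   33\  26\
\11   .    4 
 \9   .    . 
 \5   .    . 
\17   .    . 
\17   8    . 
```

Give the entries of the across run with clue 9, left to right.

17 in 2 cells must be {8,9}.
R1C1 = 11 − 4 = 7 completes the 11 across.
R4C1 = 9: the only remaining digit allowed by both the 17 across and the 33 down.
R4C2 = 17 − 9 = 8 completes the 17 across.
R5C2 = 17 − 8 = 9 completes the 17 across.
No cell is forced outright now. R2C2 can only be 2 or 3 (the digits allowed by both its 9 across and its 26 down). If R2C2 = 2: then R2C1 would have to be in {7} for the 9 across but in {3,4,5,6} for the 33 down — contradiction. So R2C2 = 3.
R2C1 = 9 − 3 = 6 completes the 9 across.

6 3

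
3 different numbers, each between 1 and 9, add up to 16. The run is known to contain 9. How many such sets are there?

3

3 distinct digits from 1–9 sum between 6 and 24.
Keeping only sets containing 9.
Enumerating: {1,6,9}, {2,5,9}, {3,4,9}.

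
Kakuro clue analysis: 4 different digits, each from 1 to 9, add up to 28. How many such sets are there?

4 distinct digits from 1–9 sum between 10 and 30.
Enumerating: {4,7,8,9}, {5,6,8,9}.

2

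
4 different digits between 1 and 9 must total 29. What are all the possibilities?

{5,7,8,9}

4 distinct digits from 1–9 sum between 10 and 30.
Only one set works: {5,7,8,9}.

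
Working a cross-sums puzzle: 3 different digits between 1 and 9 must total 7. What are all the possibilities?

3 distinct digits from 1–9 sum between 6 and 24.
Only one set works: {1,2,4}.

{1,2,4}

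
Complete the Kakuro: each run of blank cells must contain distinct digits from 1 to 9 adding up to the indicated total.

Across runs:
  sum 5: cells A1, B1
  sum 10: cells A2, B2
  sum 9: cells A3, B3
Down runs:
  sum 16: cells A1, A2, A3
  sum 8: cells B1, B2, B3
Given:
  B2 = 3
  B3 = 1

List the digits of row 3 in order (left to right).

8 1

B1 = 8 − 4 = 4 completes the 8 down.
A2 = 10 − 3 = 7 completes the 10 across.
A3 = 9 − 1 = 8 completes the 9 across.
A1 = 5 − 4 = 1 completes the 5 across.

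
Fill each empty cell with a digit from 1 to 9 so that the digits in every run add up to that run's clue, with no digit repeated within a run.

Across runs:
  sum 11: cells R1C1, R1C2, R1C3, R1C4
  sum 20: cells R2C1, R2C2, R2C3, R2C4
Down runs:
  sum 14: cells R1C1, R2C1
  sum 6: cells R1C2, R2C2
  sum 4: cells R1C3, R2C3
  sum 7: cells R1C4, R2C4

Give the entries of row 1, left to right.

5, 2, 3, 1

11 in 4 cells must be {1,2,3,5}; 4 in 2 cells must be {1,3}.
Only 5 fits R1C1 under both its across sum 11 and down sum 14.
R2C1 = 14 − 5 = 9 completes the 14 down.
Nothing is forced directly, so branch on R1C2, whose candidates are 1 or 2. If R1C2 = 1: that forces R1C3 = 3, R1C4 = 2, R2C2 = 5, after which R2C3 would have to be in {2,4} for the 20 across but in {1} for the 4 down — contradiction. So R1C2 = 2.
R2C2 = 6 − 2 = 4 completes the 6 down.
R2C3 = 1: the only remaining digit allowed by both the 20 across and the 4 down.
R2C4 = 20 − 14 = 6 completes the 20 across.
R1C3 = 4 − 1 = 3 completes the 4 down.
R1C4 = 11 − 10 = 1 completes the 11 across.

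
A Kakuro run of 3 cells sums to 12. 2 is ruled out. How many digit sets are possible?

4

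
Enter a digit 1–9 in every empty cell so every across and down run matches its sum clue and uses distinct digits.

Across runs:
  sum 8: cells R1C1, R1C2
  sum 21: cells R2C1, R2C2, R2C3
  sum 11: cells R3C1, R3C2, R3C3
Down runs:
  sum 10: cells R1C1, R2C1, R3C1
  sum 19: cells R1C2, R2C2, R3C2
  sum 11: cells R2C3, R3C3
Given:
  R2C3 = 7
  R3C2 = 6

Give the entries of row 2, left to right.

Given what's placed, R1C2 must be 5 to fit the 8 across and 19 down.
R2C2 = 19 − 11 = 8 completes the 19 down.
R3C3 = 11 − 7 = 4 completes the 11 down.
R1C1 = 8 − 5 = 3 completes the 8 across.
R2C1 = 21 − 15 = 6 completes the 21 across.
R3C1 = 11 − 10 = 1 completes the 11 across.

6, 8, 7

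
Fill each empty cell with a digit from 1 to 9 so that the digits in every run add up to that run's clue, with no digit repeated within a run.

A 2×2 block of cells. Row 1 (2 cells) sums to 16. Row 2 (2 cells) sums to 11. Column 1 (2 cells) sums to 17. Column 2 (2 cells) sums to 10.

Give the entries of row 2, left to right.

8, 3

16 in 2 cells must be {7,9}; 17 in 2 cells must be {8,9}.
The 16 across and the 17 down share only 9, so (1,1) = 9.
(1,2) = 16 − 9 = 7 completes the 16 across.
(2,1) = 17 − 9 = 8 completes the 17 down.
(2,2) = 11 − 8 = 3 completes the 11 across.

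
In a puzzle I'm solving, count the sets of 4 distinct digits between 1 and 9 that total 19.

11

4 distinct digits from 1–9 sum between 10 and 30.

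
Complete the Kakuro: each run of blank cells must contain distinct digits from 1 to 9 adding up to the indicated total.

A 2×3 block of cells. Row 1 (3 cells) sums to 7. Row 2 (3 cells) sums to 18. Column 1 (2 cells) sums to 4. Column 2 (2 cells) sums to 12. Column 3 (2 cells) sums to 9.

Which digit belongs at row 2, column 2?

7 in 3 cells must be {1,2,4}; 4 in 2 cells must be {1,3}.
The 7 across and the 4 down share only 1, so (1,1) = 1.
Given what's placed, (1,2) must be 4 to fit the 7 across and 12 down.
(1,3) = 7 − 5 = 2 completes the 7 across.
(2,1) = 4 − 1 = 3 completes the 4 down.
(2,2) = 12 − 4 = 8 completes the 12 down.
(2,3) = 18 − 11 = 7 completes the 18 across.

8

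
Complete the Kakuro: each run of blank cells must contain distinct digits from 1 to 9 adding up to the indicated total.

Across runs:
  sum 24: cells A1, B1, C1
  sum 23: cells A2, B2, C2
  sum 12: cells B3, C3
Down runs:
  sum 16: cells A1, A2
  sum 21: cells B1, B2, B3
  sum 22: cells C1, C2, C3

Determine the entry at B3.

7

24 in 3 cells must be {7,8,9}; 23 in 3 cells must be {6,8,9}; 16 in 2 cells must be {7,9}.
Only 9 fits A2 under both its across sum 23 and down sum 16.
A1 = 16 − 9 = 7 completes the 16 down.
Nothing is forced directly, so branch on B1, whose candidates are 8 or 9. If B1 = 9: that forces C1 = 8, B2 = 8, after which C2 would have to be in {6} for the 23 across but in {5,9} for the 22 down — contradiction. So B1 = 8.
C1 = 24 − 15 = 9 completes the 24 across.
B2 = 6: the only remaining digit allowed by both the 23 across and the 21 down.
C2 = 23 − 15 = 8 completes the 23 across.
B3 = 21 − 14 = 7 completes the 21 down.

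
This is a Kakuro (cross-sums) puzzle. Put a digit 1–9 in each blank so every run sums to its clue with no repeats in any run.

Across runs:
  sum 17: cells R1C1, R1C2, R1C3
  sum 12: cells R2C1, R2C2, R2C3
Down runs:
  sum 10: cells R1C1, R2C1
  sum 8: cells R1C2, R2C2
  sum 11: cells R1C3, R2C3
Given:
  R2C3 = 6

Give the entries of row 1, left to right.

9 3 5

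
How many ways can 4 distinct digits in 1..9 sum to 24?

8

4 distinct digits from 1–9 sum between 10 and 30.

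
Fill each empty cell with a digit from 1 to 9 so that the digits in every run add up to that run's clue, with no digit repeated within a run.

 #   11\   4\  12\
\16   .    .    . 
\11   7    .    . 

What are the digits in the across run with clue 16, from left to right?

4 in 2 cells must be {1,3}.
R1C1 = 11 − 7 = 4 completes the 11 down.
Given what's placed, R1C2 must be 3 to fit the 16 across and 4 down.
R1C3 = 16 − 7 = 9 completes the 16 across.
R2C2 = 4 − 3 = 1 completes the 4 down.
R2C3 = 11 − 8 = 3 completes the 11 across.

4 3 9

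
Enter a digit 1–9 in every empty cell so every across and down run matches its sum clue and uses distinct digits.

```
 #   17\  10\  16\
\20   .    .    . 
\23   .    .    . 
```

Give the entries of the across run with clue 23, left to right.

8 6 9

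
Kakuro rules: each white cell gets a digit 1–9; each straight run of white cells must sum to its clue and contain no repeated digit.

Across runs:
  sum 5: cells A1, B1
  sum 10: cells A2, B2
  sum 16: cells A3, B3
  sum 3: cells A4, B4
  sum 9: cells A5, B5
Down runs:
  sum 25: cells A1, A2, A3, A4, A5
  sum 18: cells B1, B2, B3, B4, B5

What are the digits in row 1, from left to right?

16 in 2 cells must be {7,9}; 3 in 2 cells must be {1,2}.
Only 7 fits B3 under both its across sum 16 and down sum 18.
A3 = 16 − 7 = 9 completes the 16 across.
Nothing is forced directly, so branch on B2, whose candidates are 1 or 2 or 3. If B2 = 1: then A2 would have to be in {9} for the 10 across but in {1,2,3,4,5,6,7,8} for the 25 down — contradiction. If B2 = 2: that forces A2 = 8, B4 = 1, B1 = 3, A4 = 2, B5 = 5, after which A1 would have to be in {2} for the 5 across but in {1,5} for the 25 down — contradiction. So B2 = 3.
A2 = 10 − 3 = 7 completes the 10 across.
No cell is forced outright now. B1 can only be 1 or 2 (the digits allowed by both its 5 across and its 18 down). If B1 = 1: that forces A1 = 4, A4 = 2, after which B4 would have to be in {1} for the 3 across but in {2,5} for the 18 down — contradiction. So B1 = 2.
A1 = 5 − 2 = 3 completes the 5 across.

3 2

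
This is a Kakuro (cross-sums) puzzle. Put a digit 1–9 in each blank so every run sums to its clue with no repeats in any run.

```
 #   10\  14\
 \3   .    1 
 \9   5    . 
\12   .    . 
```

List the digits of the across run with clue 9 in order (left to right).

3 in 2 cells must be {1,2}.
R1C1 = 3 − 1 = 2 completes the 3 across.
R2C2 = 9 − 5 = 4 completes the 9 across.
R3C1 = 10 − 7 = 3 completes the 10 down.
R3C2 = 12 − 3 = 9 completes the 12 across.

5 4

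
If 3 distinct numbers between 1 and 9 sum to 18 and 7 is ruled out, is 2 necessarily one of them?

Counterexample: {1,8,9} sums to 18 under that restriction without using 2.

No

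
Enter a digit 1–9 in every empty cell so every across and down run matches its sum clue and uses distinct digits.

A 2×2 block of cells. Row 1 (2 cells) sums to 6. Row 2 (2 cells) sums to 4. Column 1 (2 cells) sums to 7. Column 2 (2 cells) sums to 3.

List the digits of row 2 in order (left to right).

3, 1

4 in 2 cells must be {1,3}; 3 in 2 cells must be {1,2}.
The 4 across and the 3 down share only 1, so (2,2) = 1.
(1,2) = 3 − 1 = 2 completes the 3 down.
(2,1) = 4 − 1 = 3 completes the 4 across.
(1,1) = 6 − 2 = 4 completes the 6 across.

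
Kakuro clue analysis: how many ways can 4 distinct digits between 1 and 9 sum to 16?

8

4 distinct digits from 1–9 sum between 10 and 30.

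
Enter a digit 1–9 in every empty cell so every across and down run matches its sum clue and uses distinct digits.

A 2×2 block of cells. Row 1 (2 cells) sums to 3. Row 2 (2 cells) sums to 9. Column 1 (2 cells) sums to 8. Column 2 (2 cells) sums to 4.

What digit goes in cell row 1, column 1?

2

3 in 2 cells must be {1,2}; 4 in 2 cells must be {1,3}.
The 3 across and the 4 down share only 1, so (1,2) = 1.
(2,2) = 4 − 1 = 3 completes the 4 down.
(1,1) = 3 − 1 = 2 completes the 3 across.
(2,1) = 9 − 3 = 6 completes the 9 across.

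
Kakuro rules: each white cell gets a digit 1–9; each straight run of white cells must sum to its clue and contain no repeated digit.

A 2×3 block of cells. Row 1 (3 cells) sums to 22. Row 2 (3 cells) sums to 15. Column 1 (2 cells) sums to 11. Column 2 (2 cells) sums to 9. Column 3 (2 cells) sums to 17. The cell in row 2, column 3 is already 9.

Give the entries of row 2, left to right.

17 in 2 cells must be {8,9}.
(1,3) = 17 − 9 = 8 completes the 17 down.
(1,2) = 5: the only remaining digit allowed by both the 22 across and the 9 down.
(2,2) = 9 − 5 = 4 completes the 9 down.
(1,1) = 22 − 13 = 9 completes the 22 across.
(2,1) = 15 − 13 = 2 completes the 15 across.

2 4 9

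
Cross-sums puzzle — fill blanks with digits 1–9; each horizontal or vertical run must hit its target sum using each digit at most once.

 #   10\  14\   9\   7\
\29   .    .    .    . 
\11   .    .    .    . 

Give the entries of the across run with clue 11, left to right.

3 5 1 2

29 in 4 cells must be {5,7,8,9}; 11 in 4 cells must be {1,2,3,5}.
Only 5 fits R1C4 under both its across sum 29 and down sum 7.
The 11 across and the 14 down share only 5, so R2C2 = 5.
R2C4 = 7 − 5 = 2 completes the 7 down.
R1C2 = 14 − 5 = 9 completes the 14 down.
No cell is forced outright now. R2C1 can only be 1 or 3 (the digits allowed by both its 11 across and its 10 down). If R2C1 = 1: then R1C1 would have to be in {7,8} for the 29 across but in {9} for the 10 down — contradiction. So R2C1 = 3.
R1C1 = 10 − 3 = 7 completes the 10 down.
R1C3 = 29 − 21 = 8 completes the 29 across.
R2C3 = 11 − 10 = 1 completes the 11 across.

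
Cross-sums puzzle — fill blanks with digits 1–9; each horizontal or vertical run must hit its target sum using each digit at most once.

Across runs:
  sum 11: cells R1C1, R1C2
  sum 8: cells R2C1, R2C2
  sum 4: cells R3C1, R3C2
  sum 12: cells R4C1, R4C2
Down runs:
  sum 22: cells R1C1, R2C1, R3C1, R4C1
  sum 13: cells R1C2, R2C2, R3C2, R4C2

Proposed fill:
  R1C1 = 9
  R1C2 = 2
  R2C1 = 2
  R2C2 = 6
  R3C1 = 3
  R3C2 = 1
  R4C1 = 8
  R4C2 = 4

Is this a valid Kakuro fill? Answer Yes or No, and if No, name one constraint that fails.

Yes

Across: 9+2=11; 2+6=8; 3+1=4; 8+4=12. Down: 9+2+3+8=22; 2+6+1+4=13. No digit repeats within any run.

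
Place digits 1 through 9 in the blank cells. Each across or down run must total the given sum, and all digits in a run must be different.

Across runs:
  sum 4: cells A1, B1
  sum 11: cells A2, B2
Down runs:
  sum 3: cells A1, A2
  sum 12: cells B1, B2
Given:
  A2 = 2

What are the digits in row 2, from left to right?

2 9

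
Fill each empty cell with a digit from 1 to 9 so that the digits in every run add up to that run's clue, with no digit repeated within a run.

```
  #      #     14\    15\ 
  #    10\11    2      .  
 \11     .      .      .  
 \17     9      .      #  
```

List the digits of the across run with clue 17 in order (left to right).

9 8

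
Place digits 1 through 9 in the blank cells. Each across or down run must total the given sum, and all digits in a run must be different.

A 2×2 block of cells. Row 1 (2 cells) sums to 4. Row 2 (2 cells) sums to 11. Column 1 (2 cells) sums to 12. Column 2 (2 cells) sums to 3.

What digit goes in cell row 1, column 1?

3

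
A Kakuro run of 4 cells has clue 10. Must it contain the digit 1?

Yes

The only way to make 10 from 4 distinct digits is {1,2,3,4}, which contains 1.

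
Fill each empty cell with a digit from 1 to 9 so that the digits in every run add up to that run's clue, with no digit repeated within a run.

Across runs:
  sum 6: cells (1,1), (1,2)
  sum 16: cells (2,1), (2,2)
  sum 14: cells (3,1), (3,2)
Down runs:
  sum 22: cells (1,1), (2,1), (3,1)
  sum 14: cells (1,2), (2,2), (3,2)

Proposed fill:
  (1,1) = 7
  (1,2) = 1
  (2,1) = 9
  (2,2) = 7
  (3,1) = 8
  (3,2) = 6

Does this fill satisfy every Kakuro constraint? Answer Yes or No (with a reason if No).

No — the down run (1,1)–(3,1) sums to 24, not 22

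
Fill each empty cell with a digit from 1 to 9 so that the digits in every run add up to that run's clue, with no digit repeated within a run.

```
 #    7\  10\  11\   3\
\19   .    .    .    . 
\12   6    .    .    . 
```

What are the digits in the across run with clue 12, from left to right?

3 in 2 cells must be {1,2}.
R1C1 = 7 − 6 = 1 completes the 7 down.
R1C4 = 2: the only remaining digit allowed by both the 19 across and the 3 down.
R2C4 = 3 − 2 = 1 completes the 3 down.
No cell is forced outright now. R2C2 can only be 2 or 3 (the digits allowed by both its 12 across and its 10 down). If R2C2 = 2: then R1C2 would have to be in {7,9} for the 19 across but in {8} for the 10 down — contradiction. So R2C2 = 3.
R1C2 = 10 − 3 = 7 completes the 10 down.
R1C3 = 19 − 10 = 9 completes the 19 across.
R2C3 = 12 − 10 = 2 completes the 12 across.

6 3 2 1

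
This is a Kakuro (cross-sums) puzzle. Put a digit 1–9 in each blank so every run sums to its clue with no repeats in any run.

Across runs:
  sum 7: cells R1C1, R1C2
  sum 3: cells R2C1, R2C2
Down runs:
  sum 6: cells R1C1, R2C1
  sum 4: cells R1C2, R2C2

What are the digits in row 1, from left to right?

3 in 2 cells must be {1,2}; 4 in 2 cells must be {1,3}.
The 3 across and the 4 down share only 1, so R2C2 = 1.
R1C2 = 4 − 1 = 3 completes the 4 down.
R2C1 = 3 − 1 = 2 completes the 3 across.
R1C1 = 7 − 3 = 4 completes the 7 across.

4 3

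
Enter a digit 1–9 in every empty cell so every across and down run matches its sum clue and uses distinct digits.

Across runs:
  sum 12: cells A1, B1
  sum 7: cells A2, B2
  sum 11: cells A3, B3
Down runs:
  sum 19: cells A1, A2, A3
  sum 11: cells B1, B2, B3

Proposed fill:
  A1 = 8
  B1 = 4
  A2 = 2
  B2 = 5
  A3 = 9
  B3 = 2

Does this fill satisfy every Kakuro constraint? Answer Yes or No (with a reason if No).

Yes

Across: 8+4=12; 2+5=7; 9+2=11. Down: 8+2+9=19; 4+5+2=11. No digit repeats within any run.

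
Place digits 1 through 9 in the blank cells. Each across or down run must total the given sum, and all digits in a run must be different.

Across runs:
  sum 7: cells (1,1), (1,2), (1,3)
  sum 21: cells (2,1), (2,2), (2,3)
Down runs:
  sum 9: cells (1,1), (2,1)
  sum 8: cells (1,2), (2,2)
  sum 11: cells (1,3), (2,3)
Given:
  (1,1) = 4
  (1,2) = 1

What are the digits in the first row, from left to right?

7 in 3 cells must be {1,2,4}.
(1,3) = 7 − 5 = 2 completes the 7 across.
(2,1) = 9 − 4 = 5 completes the 9 down.
(2,2) = 8 − 1 = 7 completes the 8 down.
(2,3) = 21 − 12 = 9 completes the 21 across.

4 1 2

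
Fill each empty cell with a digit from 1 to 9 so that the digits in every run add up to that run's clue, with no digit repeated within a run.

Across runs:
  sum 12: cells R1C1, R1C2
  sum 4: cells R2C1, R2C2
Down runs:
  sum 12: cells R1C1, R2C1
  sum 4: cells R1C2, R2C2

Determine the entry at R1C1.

4 in 2 cells must be {1,3}.
The 12 across and the 4 down share only 3, so R1C2 = 3.
The 4 across and the 12 down share only 3, so R2C1 = 3.
R2C2 = 4 − 3 = 1 completes the 4 across.
R1C1 = 12 − 3 = 9 completes the 12 across.

9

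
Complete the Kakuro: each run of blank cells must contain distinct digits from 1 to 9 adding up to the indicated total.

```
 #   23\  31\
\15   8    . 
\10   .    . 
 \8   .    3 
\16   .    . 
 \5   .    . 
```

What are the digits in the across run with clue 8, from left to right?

16 in 2 cells must be {7,9}.
R1C2 = 15 − 8 = 7 completes the 15 across.
R3C1 = 8 − 3 = 5 completes the 8 across.

5 3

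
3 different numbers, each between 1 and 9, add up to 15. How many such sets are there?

8

3 distinct digits from 1–9 sum between 6 and 24.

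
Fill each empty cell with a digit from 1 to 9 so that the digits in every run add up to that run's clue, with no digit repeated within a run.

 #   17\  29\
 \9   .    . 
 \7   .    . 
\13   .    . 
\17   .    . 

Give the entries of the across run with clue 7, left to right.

2, 5

17 in 2 cells must be {8,9}; 29 in 4 cells must be {5,7,8,9}.
Only 5 fits R2C2 under both its across sum 7 and down sum 29.
R2C1 = 7 − 5 = 2 completes the 7 across.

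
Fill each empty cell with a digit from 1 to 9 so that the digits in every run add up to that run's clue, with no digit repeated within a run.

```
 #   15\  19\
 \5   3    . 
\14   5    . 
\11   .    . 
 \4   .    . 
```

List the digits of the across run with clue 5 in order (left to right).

4 in 2 cells must be {1,3}.
R1C2 = 5 − 3 = 2 completes the 5 across.
R2C2 = 14 − 5 = 9 completes the 14 across.
R3C1 = 6: the only remaining digit allowed by both the 11 across and the 15 down.
R3C2 = 11 − 6 = 5 completes the 11 across.
R4C1 = 15 − 14 = 1 completes the 15 down.
R4C2 = 4 − 1 = 3 completes the 4 across.

3 2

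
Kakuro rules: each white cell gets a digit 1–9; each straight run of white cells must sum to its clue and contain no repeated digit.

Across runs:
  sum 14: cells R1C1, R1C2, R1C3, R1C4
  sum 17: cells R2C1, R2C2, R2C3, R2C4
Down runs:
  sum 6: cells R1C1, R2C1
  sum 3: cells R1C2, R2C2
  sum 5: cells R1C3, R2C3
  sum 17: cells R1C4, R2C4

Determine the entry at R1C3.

3 in 2 cells must be {1,2}; 17 in 2 cells must be {8,9}.
Only 8 fits R1C4 under both its across sum 14 and down sum 17.
R2C4 = 17 − 8 = 9 completes the 17 down.
Nothing is forced directly, so branch on R1C1, whose candidates are 1 or 2. If R1C1 = 2: that forces R1C2 = 1, R1C3 = 3, R2C1 = 4, after which R2C2 would have to be in {1,3} for the 17 across but in {2} for the 3 down — contradiction. So R1C1 = 1.
R1C2 = 2: the only remaining digit allowed by both the 14 across and the 3 down.
R1C3 = 14 − 11 = 3 completes the 14 across.

3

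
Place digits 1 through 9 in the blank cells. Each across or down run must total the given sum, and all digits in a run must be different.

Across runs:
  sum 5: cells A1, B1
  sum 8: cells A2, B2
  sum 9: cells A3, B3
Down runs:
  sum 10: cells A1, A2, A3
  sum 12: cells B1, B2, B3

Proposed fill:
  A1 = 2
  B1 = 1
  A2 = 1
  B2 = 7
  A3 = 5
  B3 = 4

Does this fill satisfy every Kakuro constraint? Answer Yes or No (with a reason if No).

No — the down run A1–A3 sums to 8, not 10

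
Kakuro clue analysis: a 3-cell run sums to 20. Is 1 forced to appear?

No

Counterexample: {3,8,9} sums to 20 without using 1.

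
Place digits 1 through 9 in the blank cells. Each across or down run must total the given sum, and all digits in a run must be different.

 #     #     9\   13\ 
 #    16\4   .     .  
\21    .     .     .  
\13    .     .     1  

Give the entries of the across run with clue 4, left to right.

1 3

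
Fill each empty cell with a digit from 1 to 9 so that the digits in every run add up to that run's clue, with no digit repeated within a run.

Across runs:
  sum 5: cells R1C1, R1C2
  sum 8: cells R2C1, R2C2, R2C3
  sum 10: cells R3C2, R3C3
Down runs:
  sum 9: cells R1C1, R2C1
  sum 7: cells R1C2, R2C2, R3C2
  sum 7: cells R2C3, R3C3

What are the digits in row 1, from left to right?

4 1

7 in 3 cells must be {1,2,4}.
Nothing is forced directly, so branch on R3C2, whose candidates are 1 or 2 or 4. If R3C2 = 1: then R3C3 would have to be in {9} for the 10 across but in {1,2,3,4,5,6} for the 7 down — contradiction. If R3C2 = 2: then R3C3 would have to be in {8} for the 10 across but in {1,2,3,4,5,6} for the 7 down — contradiction. So R3C2 = 4.
R3C3 = 10 − 4 = 6 completes the 10 across.
R2C3 = 7 − 6 = 1 completes the 7 down.
R2C2 = 2: the only remaining digit allowed by both the 8 across and the 7 down.
R1C2 = 7 − 6 = 1 completes the 7 down.
R2C1 = 8 − 3 = 5 completes the 8 across.
R1C1 = 5 − 1 = 4 completes the 5 across.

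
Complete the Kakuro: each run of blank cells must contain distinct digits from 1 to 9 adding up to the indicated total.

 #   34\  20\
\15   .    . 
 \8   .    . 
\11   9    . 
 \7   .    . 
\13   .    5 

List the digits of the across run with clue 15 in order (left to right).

6 9

34 in 5 cells must be {4,6,7,8,9}.
R3C2 = 11 − 9 = 2 completes the 11 across.
R5C1 = 13 − 5 = 8 completes the 13 across.
Nothing is forced directly, so branch on R1C1, whose candidates are 6 or 7. If R1C1 = 7: that forces R1C2 = 8, R2C1 = 6, after which R2C2 would have to be in {2} for the 8 across but in {1,4} for the 20 down — contradiction. So R1C1 = 6.
R1C2 = 15 − 6 = 9 completes the 15 across.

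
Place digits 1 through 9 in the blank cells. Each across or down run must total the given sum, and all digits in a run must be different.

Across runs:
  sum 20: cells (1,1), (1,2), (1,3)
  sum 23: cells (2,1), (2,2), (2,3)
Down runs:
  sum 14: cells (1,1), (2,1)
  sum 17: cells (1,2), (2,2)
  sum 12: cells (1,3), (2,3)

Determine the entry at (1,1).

8

23 in 3 cells must be {6,8,9}; 17 in 2 cells must be {8,9}.
Nothing is forced directly, so branch on (1,2), whose candidates are 8 or 9. If (1,2) = 8: that forces (2,2) = 9, (2,3) = 8, after which (1,3) would have to be in {3,5,7,9} for the 20 across but in {4} for the 12 down — contradiction. So (1,2) = 9.
(2,2) = 17 − 9 = 8 completes the 17 down.
Given what's placed, (2,3) must be 9 to fit the 23 across and 12 down.
(1,3) = 12 − 9 = 3 completes the 12 down.
(2,1) = 23 − 17 = 6 completes the 23 across.
(1,1) = 20 − 12 = 8 completes the 20 across.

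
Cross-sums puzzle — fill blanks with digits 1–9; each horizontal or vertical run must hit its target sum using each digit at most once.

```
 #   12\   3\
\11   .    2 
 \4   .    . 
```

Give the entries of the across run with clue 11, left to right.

4 in 2 cells must be {1,3}; 3 in 2 cells must be {1,2}.
R1C1 = 11 − 2 = 9 completes the 11 across.
R2C1 = 12 − 9 = 3 completes the 12 down.
R2C2 = 4 − 3 = 1 completes the 4 across.

9 2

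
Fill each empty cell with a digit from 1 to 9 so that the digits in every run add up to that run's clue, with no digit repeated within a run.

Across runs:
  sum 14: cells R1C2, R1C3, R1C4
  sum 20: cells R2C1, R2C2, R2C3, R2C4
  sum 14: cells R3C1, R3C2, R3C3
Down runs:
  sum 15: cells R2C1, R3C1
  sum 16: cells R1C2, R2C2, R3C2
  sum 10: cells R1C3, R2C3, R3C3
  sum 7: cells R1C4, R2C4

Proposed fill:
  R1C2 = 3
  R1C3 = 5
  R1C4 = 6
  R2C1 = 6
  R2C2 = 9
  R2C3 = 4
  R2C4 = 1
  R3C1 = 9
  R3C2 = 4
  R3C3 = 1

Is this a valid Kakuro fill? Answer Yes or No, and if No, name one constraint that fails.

Across: 3+5+6=14; 6+9+4+1=20; 9+4+1=14. Down: 6+9=15; 3+9+4=16; 5+4+1=10; 6+1=7. No digit repeats within any run.

Yes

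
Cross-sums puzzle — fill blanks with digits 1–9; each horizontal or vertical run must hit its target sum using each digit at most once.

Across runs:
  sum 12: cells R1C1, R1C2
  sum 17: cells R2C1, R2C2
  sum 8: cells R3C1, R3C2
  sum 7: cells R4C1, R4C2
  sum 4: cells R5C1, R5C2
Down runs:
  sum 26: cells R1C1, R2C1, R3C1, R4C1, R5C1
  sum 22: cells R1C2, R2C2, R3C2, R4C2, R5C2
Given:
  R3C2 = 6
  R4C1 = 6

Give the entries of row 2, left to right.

9, 8

17 in 2 cells must be {8,9}; 4 in 2 cells must be {1,3}.
R3C1 = 8 − 6 = 2 completes the 8 across.
R4C2 = 7 − 6 = 1 completes the 7 across.
R5C2 = 3: the only remaining digit allowed by both the 4 across and the 22 down.
Given what's placed, R2C2 must be 8 to fit the 17 across and 22 down.
R5C1 = 4 − 3 = 1 completes the 4 across.
R1C2 = 22 − 18 = 4 completes the 22 down.
R2C1 = 17 − 8 = 9 completes the 17 across.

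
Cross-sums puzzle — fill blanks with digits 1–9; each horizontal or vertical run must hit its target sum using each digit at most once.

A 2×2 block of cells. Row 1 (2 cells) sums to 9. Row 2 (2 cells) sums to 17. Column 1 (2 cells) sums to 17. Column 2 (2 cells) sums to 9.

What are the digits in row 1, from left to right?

17 in 2 cells must be {8,9}.
The 9 across and the 17 down share only 8, so (1,1) = 8.
(1,2) = 9 − 8 = 1 completes the 9 across.
(2,1) = 17 − 8 = 9 completes the 17 down.
(2,2) = 17 − 9 = 8 completes the 17 across.

8, 1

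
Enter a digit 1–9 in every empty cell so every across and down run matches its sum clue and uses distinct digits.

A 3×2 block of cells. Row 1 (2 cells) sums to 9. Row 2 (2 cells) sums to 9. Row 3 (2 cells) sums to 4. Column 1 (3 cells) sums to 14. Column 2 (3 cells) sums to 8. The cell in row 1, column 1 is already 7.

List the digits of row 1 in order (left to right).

7 2

4 in 2 cells must be {1,3}.
(1,2) = 9 − 7 = 2 completes the 9 across.
Given what's placed, (3,2) must be 1 to fit the 4 across and 8 down.
(2,2) = 8 − 3 = 5 completes the 8 down.
(3,1) = 4 − 1 = 3 completes the 4 across.
(2,1) = 9 − 5 = 4 completes the 9 across.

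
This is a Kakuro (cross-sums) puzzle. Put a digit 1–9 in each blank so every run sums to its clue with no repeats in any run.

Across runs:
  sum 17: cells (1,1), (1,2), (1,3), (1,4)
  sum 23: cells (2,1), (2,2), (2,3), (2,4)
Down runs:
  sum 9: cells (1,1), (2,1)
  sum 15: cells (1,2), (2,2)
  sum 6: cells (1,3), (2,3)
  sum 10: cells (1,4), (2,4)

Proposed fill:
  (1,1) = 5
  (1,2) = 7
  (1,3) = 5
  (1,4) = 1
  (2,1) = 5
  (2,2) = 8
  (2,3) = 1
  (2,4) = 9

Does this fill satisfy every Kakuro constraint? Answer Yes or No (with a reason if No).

No — the down run (1,1)–(2,1) sums to 10, not 9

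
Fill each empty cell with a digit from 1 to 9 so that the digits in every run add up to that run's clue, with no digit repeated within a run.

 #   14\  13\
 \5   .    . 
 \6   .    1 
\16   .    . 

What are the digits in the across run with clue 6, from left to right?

16 in 2 cells must be {7,9}.
R2C1 = 6 − 1 = 5 completes the 6 across.
R3C1 = 7: the only remaining digit allowed by both the 16 across and the 14 down.
R3C2 = 16 − 7 = 9 completes the 16 across.
R1C1 = 14 − 12 = 2 completes the 14 down.
R1C2 = 5 − 2 = 3 completes the 5 across.

5 1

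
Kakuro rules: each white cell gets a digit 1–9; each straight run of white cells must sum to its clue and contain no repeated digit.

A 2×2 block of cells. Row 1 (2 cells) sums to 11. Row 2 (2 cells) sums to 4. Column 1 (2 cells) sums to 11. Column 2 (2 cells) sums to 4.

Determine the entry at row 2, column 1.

4 in 2 cells must be {1,3}.
The 11 across and the 4 down share only 3, so (1,2) = 3.
The 4 across and the 11 down share only 3, so (2,1) = 3.
(2,2) = 4 − 3 = 1 completes the 4 across.
(1,1) = 11 − 3 = 8 completes the 11 across.

3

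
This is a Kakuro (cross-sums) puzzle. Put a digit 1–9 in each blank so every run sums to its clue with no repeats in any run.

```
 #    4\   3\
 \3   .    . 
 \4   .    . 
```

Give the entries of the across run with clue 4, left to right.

3 in 2 cells must be {1,2}; 4 in 2 cells must be {1,3}.
The 3 across and the 4 down share only 1, so R1C1 = 1.
R1C2 = 3 − 1 = 2 completes the 3 across.
R2C1 = 4 − 1 = 3 completes the 4 down.
R2C2 = 4 − 3 = 1 completes the 4 across.

3, 1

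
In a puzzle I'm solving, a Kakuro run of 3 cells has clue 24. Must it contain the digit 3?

The only way to make 24 from 3 distinct digits is {7,8,9}, which does not contain 3.

No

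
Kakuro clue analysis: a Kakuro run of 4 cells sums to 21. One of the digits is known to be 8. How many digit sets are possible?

4 distinct digits from 1–9 sum between 10 and 30.
Keeping only sets containing 8.
Enumerating: {1,3,8,9}, {1,5,7,8}, {2,4,7,8}, {2,5,6,8}, {3,4,6,8}.

5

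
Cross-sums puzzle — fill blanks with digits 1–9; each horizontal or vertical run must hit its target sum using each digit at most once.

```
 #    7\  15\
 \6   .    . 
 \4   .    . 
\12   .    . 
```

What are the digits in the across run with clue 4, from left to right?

1 3

4 in 2 cells must be {1,3}; 7 in 3 cells must be {1,2,4}.
The 4 across and the 7 down share only 1, so R2C1 = 1.
R2C2 = 4 − 1 = 3 completes the 4 across.
Given what's placed, R3C1 must be 4 to fit the 12 across and 7 down.
R3C2 = 12 − 4 = 8 completes the 12 across.
R1C1 = 7 − 5 = 2 completes the 7 down.
R1C2 = 6 − 2 = 4 completes the 6 across.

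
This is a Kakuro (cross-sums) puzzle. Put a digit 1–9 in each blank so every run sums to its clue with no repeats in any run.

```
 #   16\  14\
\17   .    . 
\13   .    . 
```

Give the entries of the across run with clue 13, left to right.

7 6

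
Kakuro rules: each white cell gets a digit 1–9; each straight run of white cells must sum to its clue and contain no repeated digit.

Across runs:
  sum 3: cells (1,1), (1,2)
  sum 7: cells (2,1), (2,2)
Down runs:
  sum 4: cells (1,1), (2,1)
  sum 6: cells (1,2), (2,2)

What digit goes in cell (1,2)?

3 in 2 cells must be {1,2}; 4 in 2 cells must be {1,3}.
The 3 across and the 4 down share only 1, so (1,1) = 1.
(1,2) = 3 − 1 = 2 completes the 3 across.
(2,1) = 4 − 1 = 3 completes the 4 down.
(2,2) = 7 − 3 = 4 completes the 7 across.

2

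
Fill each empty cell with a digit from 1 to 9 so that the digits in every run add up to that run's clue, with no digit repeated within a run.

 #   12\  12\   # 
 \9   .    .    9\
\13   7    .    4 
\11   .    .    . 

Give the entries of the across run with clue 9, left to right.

R2C2 = 13 − 11 = 2 completes the 13 across.
R3C3 = 9 − 4 = 5 completes the 9 down.
Given what's placed, R3C2 must be 4 to fit the 11 across and 12 down.
R1C2 = 12 − 6 = 6 completes the 12 down.
R3C1 = 11 − 9 = 2 completes the 11 across.
R1C1 = 9 − 6 = 3 completes the 9 across.

3, 6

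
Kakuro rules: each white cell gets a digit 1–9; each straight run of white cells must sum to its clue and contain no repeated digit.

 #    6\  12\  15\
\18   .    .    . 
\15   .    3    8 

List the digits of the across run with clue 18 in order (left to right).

R1C2 = 12 − 3 = 9 completes the 12 down.
R1C3 = 15 − 8 = 7 completes the 15 down.
R2C1 = 15 − 11 = 4 completes the 15 across.
R1C1 = 18 − 16 = 2 completes the 18 across.

2, 9, 7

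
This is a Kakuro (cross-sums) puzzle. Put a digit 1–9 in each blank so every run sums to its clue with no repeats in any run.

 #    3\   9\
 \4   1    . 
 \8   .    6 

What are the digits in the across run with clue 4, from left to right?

1, 3

4 in 2 cells must be {1,3}; 3 in 2 cells must be {1,2}.
R1C2 = 4 − 1 = 3 completes the 4 across.
R2C1 = 8 − 6 = 2 completes the 8 across.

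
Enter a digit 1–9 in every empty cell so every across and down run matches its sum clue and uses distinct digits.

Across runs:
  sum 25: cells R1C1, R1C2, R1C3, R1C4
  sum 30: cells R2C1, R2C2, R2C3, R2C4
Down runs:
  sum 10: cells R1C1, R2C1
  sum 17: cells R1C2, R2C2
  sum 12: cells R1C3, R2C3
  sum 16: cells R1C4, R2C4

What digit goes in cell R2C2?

30 in 4 cells must be {6,7,8,9}; 17 in 2 cells must be {8,9}; 16 in 2 cells must be {7,9}.
Nothing is forced directly, so branch on R1C2, whose candidates are 8 or 9. If R1C2 = 8: that forces R2C2 = 9, R2C4 = 7, R1C4 = 9, R2C3 = 8, after which R1C3 would have to be in {1,2,3,5,6,7} for the 25 across but in {4} for the 12 down — contradiction. So R1C2 = 9.
Given what's placed, R1C4 must be 7 to fit the 25 across and 16 down.
R2C2 = 17 − 9 = 8 completes the 17 down.

8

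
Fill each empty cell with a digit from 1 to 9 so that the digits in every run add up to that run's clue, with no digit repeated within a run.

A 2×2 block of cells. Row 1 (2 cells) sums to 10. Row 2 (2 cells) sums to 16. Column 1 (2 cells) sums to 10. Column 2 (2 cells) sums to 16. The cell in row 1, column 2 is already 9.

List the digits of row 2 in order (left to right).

16 in 2 cells must be {7,9}.
(1,1) = 10 − 9 = 1 completes the 10 across.
(2,1) = 10 − 1 = 9 completes the 10 down.
(2,2) = 16 − 9 = 7 completes the 16 across.

9 7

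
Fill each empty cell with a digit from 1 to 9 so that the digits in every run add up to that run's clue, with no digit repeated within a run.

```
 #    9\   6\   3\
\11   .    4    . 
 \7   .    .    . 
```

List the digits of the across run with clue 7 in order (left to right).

4, 2, 1

7 in 3 cells must be {1,2,4}; 3 in 2 cells must be {1,2}.
R2C2 = 6 − 4 = 2 completes the 6 down.
Given what's placed, R2C3 must be 1 to fit the 7 across and 3 down.
R1C3 = 3 − 1 = 2 completes the 3 down.
R2C1 = 7 − 3 = 4 completes the 7 across.
R1C1 = 11 − 6 = 5 completes the 11 across.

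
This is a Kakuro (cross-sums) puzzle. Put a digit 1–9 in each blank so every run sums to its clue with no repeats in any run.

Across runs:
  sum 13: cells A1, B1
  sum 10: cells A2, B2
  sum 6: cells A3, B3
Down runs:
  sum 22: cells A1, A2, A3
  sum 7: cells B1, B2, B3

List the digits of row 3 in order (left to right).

7 in 3 cells must be {1,2,4}.
The 13 across and the 7 down share only 4, so B1 = 4.
The 6 across and the 22 down share only 5, so A3 = 5.
B3 = 6 − 5 = 1 completes the 6 across.
A1 = 13 − 4 = 9 completes the 13 across.
A2 = 22 − 14 = 8 completes the 22 down.
B2 = 10 − 8 = 2 completes the 10 across.

5, 1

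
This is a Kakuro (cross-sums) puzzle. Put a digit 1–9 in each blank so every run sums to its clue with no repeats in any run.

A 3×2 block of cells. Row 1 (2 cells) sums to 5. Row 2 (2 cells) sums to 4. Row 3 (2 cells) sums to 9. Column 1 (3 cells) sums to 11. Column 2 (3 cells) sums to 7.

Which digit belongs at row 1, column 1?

1

4 in 2 cells must be {1,3}; 7 in 3 cells must be {1,2,4}.
The 4 across and the 7 down share only 1, so (2,2) = 1.
(2,1) = 4 − 1 = 3 completes the 4 across.
Nothing is forced directly, so branch on (1,1), whose candidates are 1 or 2. If (1,1) = 2: then (1,2) would have to be in {3} for the 5 across but in {2,4} for the 7 down — contradiction. So (1,1) = 1.
(1,2) = 5 − 1 = 4 completes the 5 across.
(3,1) = 11 − 4 = 7 completes the 11 down.
(3,2) = 9 − 7 = 2 completes the 9 across.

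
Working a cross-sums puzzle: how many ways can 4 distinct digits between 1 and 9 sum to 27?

4 distinct digits from 1–9 sum between 10 and 30.
Enumerating: {3,7,8,9}, {4,6,8,9}, {5,6,7,9}.

3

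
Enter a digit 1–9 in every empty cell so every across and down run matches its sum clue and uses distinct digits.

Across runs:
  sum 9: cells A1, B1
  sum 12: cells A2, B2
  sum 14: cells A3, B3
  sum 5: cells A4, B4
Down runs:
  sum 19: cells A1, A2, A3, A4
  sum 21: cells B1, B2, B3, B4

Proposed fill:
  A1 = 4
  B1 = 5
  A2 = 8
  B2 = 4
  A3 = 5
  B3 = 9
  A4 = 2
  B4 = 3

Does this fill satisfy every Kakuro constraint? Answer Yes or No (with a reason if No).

Yes

Across: 4+5=9; 8+4=12; 5+9=14; 2+3=5. Down: 4+8+5+2=19; 5+4+9+3=21. No digit repeats within any run.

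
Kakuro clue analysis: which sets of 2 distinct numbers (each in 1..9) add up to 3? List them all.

{1,2}

2 distinct digits from 1–9 sum between 3 and 17.
Only one set works: {1,2}.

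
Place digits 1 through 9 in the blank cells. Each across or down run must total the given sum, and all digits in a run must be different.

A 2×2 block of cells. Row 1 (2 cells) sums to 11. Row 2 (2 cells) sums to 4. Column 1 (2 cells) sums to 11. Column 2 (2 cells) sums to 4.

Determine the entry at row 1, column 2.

4 in 2 cells must be {1,3}.
The 11 across and the 4 down share only 3, so (1,2) = 3.
The 4 across and the 11 down share only 3, so (2,1) = 3.
(2,2) = 4 − 3 = 1 completes the 4 across.
(1,1) = 11 − 3 = 8 completes the 11 across.

3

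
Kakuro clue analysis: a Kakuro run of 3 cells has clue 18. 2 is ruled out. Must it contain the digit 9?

Counterexample: {3,7,8} sums to 18 under that restriction without using 9.

No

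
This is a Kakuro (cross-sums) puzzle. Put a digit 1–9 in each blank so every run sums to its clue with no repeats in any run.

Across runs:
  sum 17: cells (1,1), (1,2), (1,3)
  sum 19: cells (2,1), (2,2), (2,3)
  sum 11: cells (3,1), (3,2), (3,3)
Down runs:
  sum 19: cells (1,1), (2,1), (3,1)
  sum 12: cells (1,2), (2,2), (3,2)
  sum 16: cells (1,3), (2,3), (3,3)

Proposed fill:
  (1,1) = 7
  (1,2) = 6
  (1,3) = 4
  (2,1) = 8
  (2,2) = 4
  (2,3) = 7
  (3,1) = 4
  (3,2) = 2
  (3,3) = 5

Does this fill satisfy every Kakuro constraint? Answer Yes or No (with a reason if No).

Across: 7+6+4=17; 8+4+7=19; 4+2+5=11. Down: 7+8+4=19; 6+4+2=12; 4+7+5=16. No digit repeats within any run.

Yes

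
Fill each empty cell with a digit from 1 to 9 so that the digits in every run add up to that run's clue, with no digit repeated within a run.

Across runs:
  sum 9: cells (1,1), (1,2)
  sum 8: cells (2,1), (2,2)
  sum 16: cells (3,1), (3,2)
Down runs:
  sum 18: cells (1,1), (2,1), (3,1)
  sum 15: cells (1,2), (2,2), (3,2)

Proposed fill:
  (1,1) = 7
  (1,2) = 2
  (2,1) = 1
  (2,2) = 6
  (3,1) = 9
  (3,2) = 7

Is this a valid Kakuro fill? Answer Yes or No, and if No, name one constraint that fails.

No — the down run (1,1)–(3,1) sums to 17, not 18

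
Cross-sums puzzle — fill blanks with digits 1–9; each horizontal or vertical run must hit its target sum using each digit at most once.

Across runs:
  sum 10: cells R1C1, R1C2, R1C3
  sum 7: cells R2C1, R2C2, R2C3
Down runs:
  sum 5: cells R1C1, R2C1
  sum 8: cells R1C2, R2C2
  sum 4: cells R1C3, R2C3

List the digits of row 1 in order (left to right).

1 6 3

7 in 3 cells must be {1,2,4}; 4 in 2 cells must be {1,3}.
The 7 across and the 4 down share only 1, so R2C3 = 1.
R1C3 = 4 − 1 = 3 completes the 4 down.
Given what's placed, R2C2 must be 2 to fit the 7 across and 8 down.
R1C2 = 8 − 2 = 6 completes the 8 down.
R2C1 = 7 − 3 = 4 completes the 7 across.
R1C1 = 10 − 9 = 1 completes the 10 across.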